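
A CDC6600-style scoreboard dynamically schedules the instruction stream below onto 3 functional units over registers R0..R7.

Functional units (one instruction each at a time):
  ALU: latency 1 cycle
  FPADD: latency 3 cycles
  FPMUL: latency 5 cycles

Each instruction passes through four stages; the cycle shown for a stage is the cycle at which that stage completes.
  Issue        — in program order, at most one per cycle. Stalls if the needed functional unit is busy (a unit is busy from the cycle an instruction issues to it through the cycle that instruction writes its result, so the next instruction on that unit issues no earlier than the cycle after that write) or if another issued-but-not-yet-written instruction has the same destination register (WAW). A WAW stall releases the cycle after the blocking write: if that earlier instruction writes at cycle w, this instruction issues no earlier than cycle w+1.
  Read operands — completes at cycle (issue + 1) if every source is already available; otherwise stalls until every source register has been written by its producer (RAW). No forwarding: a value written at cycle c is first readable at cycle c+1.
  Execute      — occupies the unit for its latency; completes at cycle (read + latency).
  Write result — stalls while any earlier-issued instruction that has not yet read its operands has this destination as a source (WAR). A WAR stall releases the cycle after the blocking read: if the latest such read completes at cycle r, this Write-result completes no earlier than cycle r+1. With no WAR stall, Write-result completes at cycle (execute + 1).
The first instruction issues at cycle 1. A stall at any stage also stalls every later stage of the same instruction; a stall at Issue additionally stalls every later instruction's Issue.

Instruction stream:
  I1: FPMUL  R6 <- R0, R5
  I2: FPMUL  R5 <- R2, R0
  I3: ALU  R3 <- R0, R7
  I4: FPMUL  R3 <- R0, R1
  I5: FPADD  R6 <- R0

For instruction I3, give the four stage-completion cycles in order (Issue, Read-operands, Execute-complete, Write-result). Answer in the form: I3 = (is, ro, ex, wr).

I3 = (10, 11, 12, 13)

I1: IS=1 RO=2 EX=7 WR=8
I2: IS=9 RO=10 EX=15 WR=16  [struct: FPMUL busy until I1 writes@8]
I3: IS=10 RO=11 EX=12 WR=13
I4: IS=17 RO=18 EX=23 WR=24  [struct: FPMUL busy until I2 writes@16]
I5: IS=18 RO=19 EX=22 WR=23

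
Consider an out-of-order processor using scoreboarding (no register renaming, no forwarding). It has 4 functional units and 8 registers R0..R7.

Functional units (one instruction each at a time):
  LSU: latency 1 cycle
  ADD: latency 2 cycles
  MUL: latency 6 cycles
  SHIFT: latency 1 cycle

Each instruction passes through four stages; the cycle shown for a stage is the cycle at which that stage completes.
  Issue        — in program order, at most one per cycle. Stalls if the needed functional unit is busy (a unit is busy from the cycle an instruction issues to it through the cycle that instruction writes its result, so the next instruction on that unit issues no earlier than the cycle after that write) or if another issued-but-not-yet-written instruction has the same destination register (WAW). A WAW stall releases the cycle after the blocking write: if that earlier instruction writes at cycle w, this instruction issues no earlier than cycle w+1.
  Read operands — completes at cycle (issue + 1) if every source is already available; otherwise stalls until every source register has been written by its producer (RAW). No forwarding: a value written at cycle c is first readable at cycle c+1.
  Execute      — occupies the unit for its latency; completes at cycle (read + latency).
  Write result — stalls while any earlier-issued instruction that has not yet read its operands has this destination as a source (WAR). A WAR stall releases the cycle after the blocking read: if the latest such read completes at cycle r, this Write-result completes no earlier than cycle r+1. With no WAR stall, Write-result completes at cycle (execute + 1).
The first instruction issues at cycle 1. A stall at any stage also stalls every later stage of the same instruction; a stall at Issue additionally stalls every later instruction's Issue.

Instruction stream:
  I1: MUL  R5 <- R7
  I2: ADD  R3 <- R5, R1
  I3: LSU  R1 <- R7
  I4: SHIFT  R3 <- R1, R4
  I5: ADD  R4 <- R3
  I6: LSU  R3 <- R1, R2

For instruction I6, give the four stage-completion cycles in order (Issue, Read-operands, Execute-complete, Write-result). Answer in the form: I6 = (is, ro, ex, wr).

c1: I1→MUL
c2: I1 RO · I2→ADD
c3: I3→LSU
c4: I3 RO
c5: I3 EX
c8: I1 EX
c9: I1 WR R5
c10: I2 RO
c11: I3 WR R1
c12: I2 EX
c13: I2 WR R3
c14: I4→SHIFT
c15: I4 RO · I5→ADD
c16: I4 EX
c17: I4 WR R3
c18: I5 RO · I6→LSU
c19: I6 RO
c20: I5 EX · I6 EX
c21: I5 WR R4 · I6 WR R3

I6 = (18, 19, 20, 21)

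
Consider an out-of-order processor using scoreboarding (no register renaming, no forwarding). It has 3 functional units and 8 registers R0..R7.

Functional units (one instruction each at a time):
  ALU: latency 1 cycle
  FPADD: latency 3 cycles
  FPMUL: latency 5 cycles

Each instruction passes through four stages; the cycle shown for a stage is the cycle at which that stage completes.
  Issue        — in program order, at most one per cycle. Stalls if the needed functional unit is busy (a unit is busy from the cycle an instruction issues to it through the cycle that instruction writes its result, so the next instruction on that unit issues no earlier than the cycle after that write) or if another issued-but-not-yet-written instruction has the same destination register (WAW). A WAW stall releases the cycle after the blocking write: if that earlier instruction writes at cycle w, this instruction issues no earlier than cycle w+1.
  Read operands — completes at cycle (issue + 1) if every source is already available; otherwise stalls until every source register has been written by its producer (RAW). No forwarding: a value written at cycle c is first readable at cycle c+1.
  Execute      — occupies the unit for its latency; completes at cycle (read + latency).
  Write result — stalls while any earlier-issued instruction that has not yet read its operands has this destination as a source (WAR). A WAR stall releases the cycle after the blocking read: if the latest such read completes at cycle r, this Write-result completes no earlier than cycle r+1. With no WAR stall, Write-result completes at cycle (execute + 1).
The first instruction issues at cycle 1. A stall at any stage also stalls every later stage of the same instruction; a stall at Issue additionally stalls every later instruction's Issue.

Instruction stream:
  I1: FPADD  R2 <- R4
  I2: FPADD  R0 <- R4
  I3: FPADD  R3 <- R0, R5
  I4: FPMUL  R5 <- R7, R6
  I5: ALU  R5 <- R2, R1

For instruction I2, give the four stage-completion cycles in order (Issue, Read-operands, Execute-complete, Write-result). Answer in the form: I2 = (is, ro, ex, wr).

I2 = (7, 8, 11, 12)

I1 -> (1, 2, 5, 6)
I2 -> (7, 8, 11, 12)  // struct: FPADD busy until I1 writes@6
I3 -> (13, 14, 17, 18)  // struct: FPADD busy until I2 writes@12
I4 -> (14, 15, 20, 21)
I5 -> (22, 23, 24, 25)  // WAW R5: wait I4 write@21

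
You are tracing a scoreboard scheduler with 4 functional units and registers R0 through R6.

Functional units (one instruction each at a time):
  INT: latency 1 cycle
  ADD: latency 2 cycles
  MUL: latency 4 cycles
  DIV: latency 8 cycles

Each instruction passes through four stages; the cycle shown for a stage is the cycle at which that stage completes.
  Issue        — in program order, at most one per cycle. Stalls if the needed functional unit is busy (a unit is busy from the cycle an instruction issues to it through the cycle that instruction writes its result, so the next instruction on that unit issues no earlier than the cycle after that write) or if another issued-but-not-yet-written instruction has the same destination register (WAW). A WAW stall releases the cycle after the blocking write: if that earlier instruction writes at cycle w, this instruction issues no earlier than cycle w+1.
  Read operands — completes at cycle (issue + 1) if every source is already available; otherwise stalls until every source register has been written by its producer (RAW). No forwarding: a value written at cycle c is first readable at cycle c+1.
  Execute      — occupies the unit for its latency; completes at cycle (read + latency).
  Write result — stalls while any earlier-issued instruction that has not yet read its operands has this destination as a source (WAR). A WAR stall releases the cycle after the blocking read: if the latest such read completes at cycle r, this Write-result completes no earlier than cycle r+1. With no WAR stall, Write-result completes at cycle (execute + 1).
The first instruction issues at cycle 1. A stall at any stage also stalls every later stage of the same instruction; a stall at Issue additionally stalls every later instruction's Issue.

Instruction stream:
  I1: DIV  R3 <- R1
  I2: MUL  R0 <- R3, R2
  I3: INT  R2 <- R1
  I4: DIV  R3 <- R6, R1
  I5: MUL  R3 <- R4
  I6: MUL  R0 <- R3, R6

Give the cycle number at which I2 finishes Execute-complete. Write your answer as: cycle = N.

cycle = 16

1) issue 1, read 2, done 10, write 11
2) issue 2, read 12, done 16, write 17  <RAW R3: wait I1 write@11>
3) issue 3, read 4, done 5, write 13  <WAR R2: wait I2 read@12>
4) issue 12, read 13, done 21, write 22  <struct: DIV busy until I1 writes@11>
5) issue 23, read 24, done 28, write 29  <WAW R3: wait I4 write@22>
6) issue 30, read 31, done 35, write 36  <struct: MUL busy until I5 writes@29>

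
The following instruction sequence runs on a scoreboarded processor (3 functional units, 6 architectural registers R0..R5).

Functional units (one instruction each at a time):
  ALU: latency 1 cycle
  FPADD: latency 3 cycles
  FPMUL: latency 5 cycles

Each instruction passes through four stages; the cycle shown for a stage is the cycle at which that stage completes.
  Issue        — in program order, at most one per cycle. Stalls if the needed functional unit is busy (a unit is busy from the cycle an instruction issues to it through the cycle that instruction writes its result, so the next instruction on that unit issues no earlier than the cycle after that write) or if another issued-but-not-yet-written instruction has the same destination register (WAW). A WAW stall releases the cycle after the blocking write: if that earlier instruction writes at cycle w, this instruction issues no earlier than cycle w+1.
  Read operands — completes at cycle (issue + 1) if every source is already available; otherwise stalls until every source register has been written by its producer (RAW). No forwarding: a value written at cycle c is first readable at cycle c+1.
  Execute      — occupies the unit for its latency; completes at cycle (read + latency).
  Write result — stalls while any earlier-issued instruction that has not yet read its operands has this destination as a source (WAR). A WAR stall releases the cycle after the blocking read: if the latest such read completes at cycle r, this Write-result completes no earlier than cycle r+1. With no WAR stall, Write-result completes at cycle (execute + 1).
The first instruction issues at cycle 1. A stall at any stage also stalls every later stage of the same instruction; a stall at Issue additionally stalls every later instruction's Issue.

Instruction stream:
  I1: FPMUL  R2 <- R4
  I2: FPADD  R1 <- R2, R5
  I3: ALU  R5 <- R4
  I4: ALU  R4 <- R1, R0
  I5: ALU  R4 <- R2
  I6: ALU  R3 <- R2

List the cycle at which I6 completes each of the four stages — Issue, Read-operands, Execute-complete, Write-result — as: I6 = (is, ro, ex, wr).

I6 = (21, 22, 23, 24)

I1: IS=1 RO=2 EX=7 WR=8
I2: IS=2 RO=9 EX=12 WR=13  [RAW R2: wait I1 write@8]
I3: IS=3 RO=4 EX=5 WR=10  [WAR R5: wait I2 read@9]
I4: IS=11 RO=14 EX=15 WR=16  [struct: ALU busy until I3 writes@10; RAW R1: wait I2 write@13]
I5: IS=17 RO=18 EX=19 WR=20  [struct: ALU busy until I4 writes@16]
I6: IS=21 RO=22 EX=23 WR=24  [struct: ALU busy until I5 writes@20]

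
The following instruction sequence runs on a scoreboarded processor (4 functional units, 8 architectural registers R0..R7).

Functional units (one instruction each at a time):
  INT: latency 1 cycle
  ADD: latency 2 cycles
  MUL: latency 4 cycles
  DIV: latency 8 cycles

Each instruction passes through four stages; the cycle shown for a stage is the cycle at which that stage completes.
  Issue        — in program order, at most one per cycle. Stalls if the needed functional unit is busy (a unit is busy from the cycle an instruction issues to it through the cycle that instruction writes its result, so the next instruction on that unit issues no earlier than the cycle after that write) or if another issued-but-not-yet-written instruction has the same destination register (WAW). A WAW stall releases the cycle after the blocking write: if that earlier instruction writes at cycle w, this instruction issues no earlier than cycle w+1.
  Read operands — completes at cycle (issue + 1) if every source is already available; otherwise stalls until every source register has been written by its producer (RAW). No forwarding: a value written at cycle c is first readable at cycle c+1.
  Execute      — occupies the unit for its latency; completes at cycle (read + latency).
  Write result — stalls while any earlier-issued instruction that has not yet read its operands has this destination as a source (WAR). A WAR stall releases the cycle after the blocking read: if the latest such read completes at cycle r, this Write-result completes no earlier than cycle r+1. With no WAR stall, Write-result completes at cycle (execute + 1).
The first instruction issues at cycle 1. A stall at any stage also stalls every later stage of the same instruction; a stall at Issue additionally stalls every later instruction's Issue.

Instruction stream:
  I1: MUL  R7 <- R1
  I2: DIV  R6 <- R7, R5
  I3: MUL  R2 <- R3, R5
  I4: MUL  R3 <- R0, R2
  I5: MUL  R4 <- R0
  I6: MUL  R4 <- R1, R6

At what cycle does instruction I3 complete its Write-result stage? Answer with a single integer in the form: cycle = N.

cycle 1: I1 dispatched to MUL
cycle 2: I1 operands ready; I2 dispatched to DIV
cycle 6: I1 complete
cycle 7: R7←I1
cycle 8: I2 operands ready; I3 dispatched to MUL
cycle 9: I3 operands ready
cycle 13: I3 complete
cycle 14: R2←I3
cycle 15: I4 dispatched to MUL
cycle 16: I2 complete; I4 operands ready
cycle 17: R6←I2
cycle 20: I4 complete
cycle 21: R3←I4
cycle 22: I5 dispatched to MUL
cycle 23: I5 operands ready
cycle 27: I5 complete
cycle 28: R4←I5
cycle 29: I6 dispatched to MUL
cycle 30: I6 operands ready
cycle 34: I6 complete
cycle 35: R4←I6

cycle = 14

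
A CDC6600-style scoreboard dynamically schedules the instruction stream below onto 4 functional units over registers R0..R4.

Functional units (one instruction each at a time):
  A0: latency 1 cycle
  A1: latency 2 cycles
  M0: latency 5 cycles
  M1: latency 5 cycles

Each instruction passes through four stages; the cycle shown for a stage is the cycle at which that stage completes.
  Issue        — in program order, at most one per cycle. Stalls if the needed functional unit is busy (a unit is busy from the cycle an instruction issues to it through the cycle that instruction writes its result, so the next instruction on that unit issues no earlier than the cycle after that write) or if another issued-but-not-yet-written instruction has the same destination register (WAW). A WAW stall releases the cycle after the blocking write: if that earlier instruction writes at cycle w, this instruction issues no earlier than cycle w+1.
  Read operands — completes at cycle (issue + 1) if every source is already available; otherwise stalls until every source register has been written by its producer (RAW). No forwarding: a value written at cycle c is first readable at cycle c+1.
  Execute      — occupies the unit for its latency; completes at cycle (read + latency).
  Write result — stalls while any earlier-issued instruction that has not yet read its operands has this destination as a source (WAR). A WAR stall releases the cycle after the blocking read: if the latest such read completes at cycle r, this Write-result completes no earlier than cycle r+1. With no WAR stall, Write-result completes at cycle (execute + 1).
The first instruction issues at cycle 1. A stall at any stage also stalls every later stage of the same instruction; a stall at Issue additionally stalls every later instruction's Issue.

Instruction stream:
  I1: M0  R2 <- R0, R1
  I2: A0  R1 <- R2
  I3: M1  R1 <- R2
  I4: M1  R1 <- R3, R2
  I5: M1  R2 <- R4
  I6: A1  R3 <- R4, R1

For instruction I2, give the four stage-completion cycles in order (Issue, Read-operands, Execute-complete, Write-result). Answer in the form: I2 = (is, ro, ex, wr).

[I1] 1/2/7/8
[I2] 2/9/10/11  (RAW R2: wait I1 write@8)
[I3] 12/13/18/19  (WAW R1: wait I2 write@11)
[I4] 20/21/26/27  (struct: M1 busy until I3 writes@19)
[I5] 28/29/34/35  (struct: M1 busy until I4 writes@27)
[I6] 29/30/32/33

I2 = (2, 9, 10, 11)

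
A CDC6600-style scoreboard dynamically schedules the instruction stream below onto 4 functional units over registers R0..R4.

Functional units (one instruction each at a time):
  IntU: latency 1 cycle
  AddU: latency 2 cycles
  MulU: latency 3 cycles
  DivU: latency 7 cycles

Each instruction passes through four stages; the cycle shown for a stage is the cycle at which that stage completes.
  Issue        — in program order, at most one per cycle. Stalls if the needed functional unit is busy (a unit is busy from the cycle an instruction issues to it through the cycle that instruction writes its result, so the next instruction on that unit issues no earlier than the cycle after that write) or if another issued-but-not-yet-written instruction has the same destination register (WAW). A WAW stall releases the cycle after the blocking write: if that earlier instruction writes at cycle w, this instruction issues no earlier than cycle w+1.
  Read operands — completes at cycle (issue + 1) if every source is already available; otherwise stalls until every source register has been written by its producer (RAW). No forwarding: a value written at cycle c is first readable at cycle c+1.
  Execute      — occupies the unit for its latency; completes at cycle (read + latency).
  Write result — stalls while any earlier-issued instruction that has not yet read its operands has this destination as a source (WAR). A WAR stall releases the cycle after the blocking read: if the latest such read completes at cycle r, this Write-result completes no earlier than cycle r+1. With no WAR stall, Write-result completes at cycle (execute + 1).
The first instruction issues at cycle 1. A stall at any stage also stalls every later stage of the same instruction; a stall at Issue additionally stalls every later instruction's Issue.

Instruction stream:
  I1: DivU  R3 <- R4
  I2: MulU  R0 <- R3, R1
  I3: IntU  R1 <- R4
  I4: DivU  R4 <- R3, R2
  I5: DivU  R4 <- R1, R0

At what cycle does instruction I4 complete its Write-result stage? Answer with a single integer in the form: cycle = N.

I1: IS=1 RO=2 EX=9 WR=10
I2: IS=2 RO=11 EX=14 WR=15  [RAW R3: wait I1 write@10]
I3: IS=3 RO=4 EX=5 WR=12  [WAR R1: wait I2 read@11]
I4: IS=11 RO=12 EX=19 WR=20  [struct: DivU busy until I1 writes@10]
I5: IS=21 RO=22 EX=29 WR=30  [struct: DivU busy until I4 writes@20]

cycle = 20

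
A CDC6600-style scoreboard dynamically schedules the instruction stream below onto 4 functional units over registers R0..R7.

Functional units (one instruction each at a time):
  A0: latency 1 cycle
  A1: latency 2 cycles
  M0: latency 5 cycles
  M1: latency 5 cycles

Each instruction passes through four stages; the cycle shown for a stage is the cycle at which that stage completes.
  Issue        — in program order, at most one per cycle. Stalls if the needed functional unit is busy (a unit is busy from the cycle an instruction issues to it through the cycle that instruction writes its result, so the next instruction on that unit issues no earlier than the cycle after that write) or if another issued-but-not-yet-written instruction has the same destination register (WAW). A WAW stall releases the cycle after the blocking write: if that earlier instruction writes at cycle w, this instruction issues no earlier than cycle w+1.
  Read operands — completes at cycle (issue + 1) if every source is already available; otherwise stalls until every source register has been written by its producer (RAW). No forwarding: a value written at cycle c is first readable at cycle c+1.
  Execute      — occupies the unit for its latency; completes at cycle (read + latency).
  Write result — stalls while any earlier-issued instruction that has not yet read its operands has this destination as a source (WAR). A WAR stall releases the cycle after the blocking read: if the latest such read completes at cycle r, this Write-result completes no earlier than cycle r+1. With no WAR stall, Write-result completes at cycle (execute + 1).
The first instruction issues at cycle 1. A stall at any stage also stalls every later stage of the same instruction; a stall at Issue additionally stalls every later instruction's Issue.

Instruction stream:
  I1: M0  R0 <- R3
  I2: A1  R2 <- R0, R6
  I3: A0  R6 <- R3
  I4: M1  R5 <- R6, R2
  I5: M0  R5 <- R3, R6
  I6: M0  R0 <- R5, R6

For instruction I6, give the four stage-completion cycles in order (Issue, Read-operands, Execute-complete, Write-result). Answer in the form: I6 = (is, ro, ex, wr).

t=1  I1→M0
t=2  I1 RO | I2→A1
t=3  I3→A0
t=4  I3 RO | I4→M1
t=5  I3 EX
t=7  I1 EX
t=8  I1 WR R0
t=9  I2 RO
t=10  I3 WR R6
t=11  I2 EX
t=12  I2 WR R2
t=13  I4 RO
t=18  I4 EX
t=19  I4 WR R5
t=20  I5→M0
t=21  I5 RO
t=26  I5 EX
t=27  I5 WR R5
t=28  I6→M0
t=29  I6 RO
t=34  I6 EX
t=35  I6 WR R0

I6 = (28, 29, 34, 35)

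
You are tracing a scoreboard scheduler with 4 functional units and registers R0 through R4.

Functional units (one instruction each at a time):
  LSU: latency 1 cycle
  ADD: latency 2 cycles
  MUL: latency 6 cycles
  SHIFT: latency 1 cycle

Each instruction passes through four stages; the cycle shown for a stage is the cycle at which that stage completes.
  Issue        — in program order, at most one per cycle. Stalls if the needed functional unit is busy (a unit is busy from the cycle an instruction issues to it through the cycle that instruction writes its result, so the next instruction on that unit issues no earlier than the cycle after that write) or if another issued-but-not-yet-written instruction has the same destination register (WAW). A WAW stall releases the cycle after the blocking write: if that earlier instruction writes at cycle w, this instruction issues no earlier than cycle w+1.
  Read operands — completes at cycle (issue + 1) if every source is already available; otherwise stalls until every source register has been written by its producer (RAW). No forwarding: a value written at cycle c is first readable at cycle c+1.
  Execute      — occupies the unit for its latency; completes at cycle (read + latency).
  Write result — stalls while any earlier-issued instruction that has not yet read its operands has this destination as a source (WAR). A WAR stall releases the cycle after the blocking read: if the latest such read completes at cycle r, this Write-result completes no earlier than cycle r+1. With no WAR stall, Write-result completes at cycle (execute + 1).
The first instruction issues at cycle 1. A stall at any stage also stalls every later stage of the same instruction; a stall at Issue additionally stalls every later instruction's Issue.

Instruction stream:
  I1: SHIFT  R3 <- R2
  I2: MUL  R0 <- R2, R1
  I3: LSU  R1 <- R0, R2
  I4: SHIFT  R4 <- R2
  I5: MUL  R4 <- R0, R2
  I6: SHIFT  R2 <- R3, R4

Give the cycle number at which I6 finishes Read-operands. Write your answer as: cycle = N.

  I1 | 1 | 2 | 3 | 4
  I2 | 2 | 3 | 9 | 10
  I3 | 3 | 11 | 12 | 13   RAW R0: wait I2 write@10
  I4 | 5 | 6 | 7 | 8   struct: SHIFT busy until I1 writes@4
  I5 | 11 | 12 | 18 | 19   struct: MUL busy until I2 writes@10
  I6 | 12 | 20 | 21 | 22   RAW R4: wait I5 write@19

cycle = 20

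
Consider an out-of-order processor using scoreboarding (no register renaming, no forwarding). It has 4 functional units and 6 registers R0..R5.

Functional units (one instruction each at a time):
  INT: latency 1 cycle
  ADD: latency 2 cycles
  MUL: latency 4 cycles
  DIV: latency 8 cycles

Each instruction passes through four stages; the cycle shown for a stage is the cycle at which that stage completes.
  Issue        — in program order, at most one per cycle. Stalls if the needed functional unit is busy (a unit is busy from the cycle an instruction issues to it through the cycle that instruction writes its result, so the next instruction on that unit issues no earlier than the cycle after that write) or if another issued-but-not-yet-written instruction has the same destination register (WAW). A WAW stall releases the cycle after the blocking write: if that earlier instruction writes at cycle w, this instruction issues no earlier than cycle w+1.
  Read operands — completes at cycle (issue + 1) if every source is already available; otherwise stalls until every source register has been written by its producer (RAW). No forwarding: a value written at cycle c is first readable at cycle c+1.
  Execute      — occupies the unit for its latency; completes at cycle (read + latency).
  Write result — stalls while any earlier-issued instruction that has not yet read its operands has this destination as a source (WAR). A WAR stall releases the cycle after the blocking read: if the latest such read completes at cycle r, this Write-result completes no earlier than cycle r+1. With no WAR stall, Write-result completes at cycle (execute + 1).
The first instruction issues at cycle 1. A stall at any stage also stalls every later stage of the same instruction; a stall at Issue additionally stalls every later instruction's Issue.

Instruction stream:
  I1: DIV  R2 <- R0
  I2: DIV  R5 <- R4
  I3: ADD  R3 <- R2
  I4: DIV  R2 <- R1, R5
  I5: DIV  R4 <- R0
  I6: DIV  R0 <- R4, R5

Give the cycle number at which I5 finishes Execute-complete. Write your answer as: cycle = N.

I1 -> (1, 2, 10, 11)
I2 -> (12, 13, 21, 22)  // struct: DIV busy until I1 writes@11
I3 -> (13, 14, 16, 17)
I4 -> (23, 24, 32, 33)  // struct: DIV busy until I2 writes@22
I5 -> (34, 35, 43, 44)  // struct: DIV busy until I4 writes@33
I6 -> (45, 46, 54, 55)  // struct: DIV busy until I5 writes@44

cycle = 43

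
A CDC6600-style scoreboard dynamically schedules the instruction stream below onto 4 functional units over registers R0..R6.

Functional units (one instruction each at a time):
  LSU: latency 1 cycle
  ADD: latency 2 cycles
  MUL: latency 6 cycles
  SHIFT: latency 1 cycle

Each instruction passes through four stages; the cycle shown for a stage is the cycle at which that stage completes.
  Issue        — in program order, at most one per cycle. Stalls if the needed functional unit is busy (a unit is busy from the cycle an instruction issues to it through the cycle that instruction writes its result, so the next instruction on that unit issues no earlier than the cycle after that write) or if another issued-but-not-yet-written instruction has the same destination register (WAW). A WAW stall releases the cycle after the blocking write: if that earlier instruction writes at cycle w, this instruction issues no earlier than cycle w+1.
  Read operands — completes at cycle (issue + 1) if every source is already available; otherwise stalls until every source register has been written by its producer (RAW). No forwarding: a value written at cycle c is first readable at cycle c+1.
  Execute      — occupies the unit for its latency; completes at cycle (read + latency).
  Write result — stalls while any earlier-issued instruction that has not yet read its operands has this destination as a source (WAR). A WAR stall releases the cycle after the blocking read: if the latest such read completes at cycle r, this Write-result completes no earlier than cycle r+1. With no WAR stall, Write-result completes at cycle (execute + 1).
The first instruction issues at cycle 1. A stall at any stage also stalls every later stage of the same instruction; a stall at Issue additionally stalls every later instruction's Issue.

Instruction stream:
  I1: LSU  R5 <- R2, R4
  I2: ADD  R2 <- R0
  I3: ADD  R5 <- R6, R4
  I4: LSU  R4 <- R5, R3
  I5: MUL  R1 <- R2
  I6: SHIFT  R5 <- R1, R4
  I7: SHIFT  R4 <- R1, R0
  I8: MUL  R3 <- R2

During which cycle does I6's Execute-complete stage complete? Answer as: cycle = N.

1) issue 1, read 2, done 3, write 4
2) issue 2, read 3, done 5, write 6
3) issue 7, read 8, done 10, write 11  <struct: ADD busy until I2 writes@6>
4) issue 8, read 12, done 13, write 14  <RAW R5: wait I3 write@11>
5) issue 9, read 10, done 16, write 17
6) issue 12, read 18, done 19, write 20  <WAW R5: wait I3 write@11 / RAW R1: wait I5 write@17>
7) issue 21, read 22, done 23, write 24  <struct: SHIFT busy until I6 writes@20>
8) issue 22, read 23, done 29, write 30

cycle = 19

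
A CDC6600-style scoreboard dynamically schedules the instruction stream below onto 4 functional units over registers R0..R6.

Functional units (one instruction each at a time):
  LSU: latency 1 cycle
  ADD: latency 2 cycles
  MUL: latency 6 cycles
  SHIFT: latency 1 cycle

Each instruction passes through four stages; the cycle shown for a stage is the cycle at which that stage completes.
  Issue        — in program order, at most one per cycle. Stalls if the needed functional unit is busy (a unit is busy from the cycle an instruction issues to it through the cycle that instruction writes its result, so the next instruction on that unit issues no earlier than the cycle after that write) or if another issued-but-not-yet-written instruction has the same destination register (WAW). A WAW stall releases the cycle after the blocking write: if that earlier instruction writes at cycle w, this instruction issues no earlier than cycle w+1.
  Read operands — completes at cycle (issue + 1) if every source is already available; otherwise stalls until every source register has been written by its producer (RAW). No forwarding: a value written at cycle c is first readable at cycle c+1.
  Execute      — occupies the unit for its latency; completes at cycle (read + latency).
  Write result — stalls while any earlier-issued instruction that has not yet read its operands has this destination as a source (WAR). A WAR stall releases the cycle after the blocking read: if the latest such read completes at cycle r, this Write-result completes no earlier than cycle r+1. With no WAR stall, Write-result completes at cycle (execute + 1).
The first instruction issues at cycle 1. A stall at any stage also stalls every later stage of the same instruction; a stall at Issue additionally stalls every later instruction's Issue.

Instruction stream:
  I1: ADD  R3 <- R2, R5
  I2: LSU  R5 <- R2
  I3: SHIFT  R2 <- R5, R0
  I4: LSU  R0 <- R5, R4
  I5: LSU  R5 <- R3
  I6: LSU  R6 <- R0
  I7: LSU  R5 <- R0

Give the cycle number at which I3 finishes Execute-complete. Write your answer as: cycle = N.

c1: issue I1 (ADD)
c2: I1 read-ops, issue I2 (LSU)
c3: I2 read-ops, issue I3 (SHIFT)
c4: I1 finished on ADD, I2 finished on LSU
c5: I1→R3, I2→R5
c6: I3 read-ops, issue I4 (LSU)
c7: I3 finished on SHIFT, I4 read-ops
c8: I3→R2, I4 finished on LSU
c9: I4→R0
c10: issue I5 (LSU)
c11: I5 read-ops
c12: I5 finished on LSU
c13: I5→R5
c14: issue I6 (LSU)
c15: I6 read-ops
c16: I6 finished on LSU
c17: I6→R6
c18: issue I7 (LSU)
c19: I7 read-ops
c20: I7 finished on LSU
c21: I7→R5

cycle = 7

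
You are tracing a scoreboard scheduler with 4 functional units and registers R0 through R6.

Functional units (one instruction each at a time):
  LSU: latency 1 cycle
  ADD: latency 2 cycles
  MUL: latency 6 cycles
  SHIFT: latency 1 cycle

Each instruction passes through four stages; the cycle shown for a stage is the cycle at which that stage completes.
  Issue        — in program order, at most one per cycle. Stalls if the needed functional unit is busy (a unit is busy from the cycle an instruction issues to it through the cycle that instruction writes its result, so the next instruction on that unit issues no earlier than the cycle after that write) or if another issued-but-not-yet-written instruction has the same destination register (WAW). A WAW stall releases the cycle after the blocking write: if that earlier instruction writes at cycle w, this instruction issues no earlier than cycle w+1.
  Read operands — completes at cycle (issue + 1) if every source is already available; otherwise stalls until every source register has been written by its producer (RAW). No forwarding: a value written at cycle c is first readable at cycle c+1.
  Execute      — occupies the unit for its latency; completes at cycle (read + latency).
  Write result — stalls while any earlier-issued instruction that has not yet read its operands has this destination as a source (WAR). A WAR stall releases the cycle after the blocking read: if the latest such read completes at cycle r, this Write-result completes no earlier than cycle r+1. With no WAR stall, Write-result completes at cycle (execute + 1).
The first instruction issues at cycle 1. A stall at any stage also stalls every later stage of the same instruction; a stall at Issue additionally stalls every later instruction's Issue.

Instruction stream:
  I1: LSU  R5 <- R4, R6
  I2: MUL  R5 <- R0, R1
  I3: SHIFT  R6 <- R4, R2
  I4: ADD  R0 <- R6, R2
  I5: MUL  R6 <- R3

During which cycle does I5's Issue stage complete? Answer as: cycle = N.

cycle = 14

[1] I1 dispatched to LSU
[2] I1 operands ready
[3] I1 complete
[4] R5←I1
[5] I2 dispatched to MUL
[6] I2 operands ready; I3 dispatched to SHIFT
[7] I3 operands ready; I4 dispatched to ADD
[8] I3 complete
[9] R6←I3
[10] I4 operands ready
[12] I2 complete; I4 complete
[13] R5←I2; R0←I4
[14] I5 dispatched to MUL
[15] I5 operands ready
[21] I5 complete
[22] R6←I5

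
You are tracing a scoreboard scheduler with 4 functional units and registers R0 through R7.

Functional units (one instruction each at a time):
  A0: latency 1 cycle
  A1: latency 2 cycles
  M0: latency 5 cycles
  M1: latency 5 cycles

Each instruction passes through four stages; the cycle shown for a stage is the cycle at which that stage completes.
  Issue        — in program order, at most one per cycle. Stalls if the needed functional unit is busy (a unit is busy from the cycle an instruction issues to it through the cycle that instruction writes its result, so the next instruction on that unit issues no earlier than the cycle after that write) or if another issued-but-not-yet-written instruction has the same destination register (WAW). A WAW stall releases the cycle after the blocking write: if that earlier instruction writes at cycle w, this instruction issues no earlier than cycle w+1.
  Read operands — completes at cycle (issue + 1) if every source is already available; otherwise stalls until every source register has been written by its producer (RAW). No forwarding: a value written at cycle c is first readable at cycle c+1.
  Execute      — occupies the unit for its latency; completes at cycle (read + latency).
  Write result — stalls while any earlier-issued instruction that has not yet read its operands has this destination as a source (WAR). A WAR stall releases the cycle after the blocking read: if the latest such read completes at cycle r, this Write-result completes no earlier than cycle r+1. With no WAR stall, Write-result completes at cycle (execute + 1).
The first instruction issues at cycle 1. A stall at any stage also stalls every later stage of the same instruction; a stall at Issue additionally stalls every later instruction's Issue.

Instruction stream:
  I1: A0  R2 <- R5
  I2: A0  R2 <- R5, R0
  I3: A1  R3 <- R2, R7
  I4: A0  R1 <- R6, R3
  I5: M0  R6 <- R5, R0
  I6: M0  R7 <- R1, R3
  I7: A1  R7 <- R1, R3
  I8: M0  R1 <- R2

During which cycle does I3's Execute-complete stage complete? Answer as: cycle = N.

[I1] 1/2/3/4
[I2] 5/6/7/8  (struct: A0 busy until I1 writes@4)
[I3] 6/9/11/12  (RAW R2: wait I2 write@8)
[I4] 9/13/14/15  (struct: A0 busy until I2 writes@8; RAW R3: wait I3 write@12)
[I5] 10/11/16/17
[I6] 18/19/24/25  (struct: M0 busy until I5 writes@17)
[I7] 26/27/29/30  (WAW R7: wait I6 write@25)
[I8] 27/28/33/34

cycle = 11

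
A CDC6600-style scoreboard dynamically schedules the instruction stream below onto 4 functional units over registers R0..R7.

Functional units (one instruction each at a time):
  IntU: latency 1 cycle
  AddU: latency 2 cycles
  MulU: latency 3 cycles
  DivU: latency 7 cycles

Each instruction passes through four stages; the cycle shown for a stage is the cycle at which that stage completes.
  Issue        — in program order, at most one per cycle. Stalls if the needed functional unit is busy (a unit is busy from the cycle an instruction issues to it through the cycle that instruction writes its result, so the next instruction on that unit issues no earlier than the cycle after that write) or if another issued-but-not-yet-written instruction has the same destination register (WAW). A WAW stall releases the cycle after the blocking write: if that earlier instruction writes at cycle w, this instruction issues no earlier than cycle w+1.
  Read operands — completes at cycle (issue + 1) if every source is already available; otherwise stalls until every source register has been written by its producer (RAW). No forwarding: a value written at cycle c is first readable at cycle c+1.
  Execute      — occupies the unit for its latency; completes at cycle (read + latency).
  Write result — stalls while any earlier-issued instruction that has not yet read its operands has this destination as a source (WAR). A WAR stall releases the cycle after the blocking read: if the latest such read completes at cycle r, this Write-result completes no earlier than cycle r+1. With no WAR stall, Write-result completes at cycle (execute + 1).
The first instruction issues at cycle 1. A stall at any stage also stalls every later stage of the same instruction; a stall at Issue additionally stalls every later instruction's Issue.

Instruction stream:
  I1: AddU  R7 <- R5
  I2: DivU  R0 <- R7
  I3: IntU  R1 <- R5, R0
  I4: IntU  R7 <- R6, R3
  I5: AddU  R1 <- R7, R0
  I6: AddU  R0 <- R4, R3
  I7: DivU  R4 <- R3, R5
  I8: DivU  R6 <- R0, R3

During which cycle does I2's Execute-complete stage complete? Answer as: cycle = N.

I1  is:1  ro:2  ex:4  wr:5
I2  is:2  ro:6  ex:13  wr:14  — RAW R7: wait I1 write@5
I3  is:3  ro:15  ex:16  wr:17  — RAW R0: wait I2 write@14
I4  is:18  ro:19  ex:20  wr:21  — struct: IntU busy until I3 writes@17
I5  is:19  ro:22  ex:24  wr:25  — RAW R7: wait I4 write@21
I6  is:26  ro:27  ex:29  wr:30  — struct: AddU busy until I5 writes@25
I7  is:27  ro:28  ex:35  wr:36
I8  is:37  ro:38  ex:45  wr:46  — struct: DivU busy until I7 writes@36

cycle = 13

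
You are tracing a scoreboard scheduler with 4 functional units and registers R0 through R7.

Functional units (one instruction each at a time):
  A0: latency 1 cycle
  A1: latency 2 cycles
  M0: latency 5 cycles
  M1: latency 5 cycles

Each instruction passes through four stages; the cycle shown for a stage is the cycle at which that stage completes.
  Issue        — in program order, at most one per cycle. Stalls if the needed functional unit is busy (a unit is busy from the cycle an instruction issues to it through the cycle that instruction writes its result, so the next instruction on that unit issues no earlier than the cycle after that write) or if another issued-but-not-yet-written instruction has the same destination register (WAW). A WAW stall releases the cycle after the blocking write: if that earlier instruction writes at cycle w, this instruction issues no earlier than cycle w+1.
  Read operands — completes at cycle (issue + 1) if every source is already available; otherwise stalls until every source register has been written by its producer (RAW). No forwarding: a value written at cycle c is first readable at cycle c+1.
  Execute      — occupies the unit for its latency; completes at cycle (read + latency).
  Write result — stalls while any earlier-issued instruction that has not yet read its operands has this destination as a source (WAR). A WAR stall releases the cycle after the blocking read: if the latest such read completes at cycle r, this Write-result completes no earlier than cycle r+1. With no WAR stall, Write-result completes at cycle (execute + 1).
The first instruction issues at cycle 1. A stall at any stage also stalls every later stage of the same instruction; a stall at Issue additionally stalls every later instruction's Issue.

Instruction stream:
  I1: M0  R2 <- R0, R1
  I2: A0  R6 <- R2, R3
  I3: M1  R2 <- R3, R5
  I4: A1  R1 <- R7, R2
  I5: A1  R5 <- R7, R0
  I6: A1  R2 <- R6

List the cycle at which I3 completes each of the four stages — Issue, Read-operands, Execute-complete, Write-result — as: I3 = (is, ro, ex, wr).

I3 = (9, 10, 15, 16)

  I1 | 1 | 2 | 7 | 8
  I2 | 2 | 9 | 10 | 11   RAW R2: wait I1 write@8
  I3 | 9 | 10 | 15 | 16   WAW R2: wait I1 write@8
  I4 | 10 | 17 | 19 | 20   RAW R2: wait I3 write@16
  I5 | 21 | 22 | 24 | 25   struct: A1 busy until I4 writes@20
  I6 | 26 | 27 | 29 | 30   struct: A1 busy until I5 writes@25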